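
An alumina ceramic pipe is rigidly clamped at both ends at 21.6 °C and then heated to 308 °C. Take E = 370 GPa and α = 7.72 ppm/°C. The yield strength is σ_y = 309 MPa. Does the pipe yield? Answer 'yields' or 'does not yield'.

ΔT = 286.4 K. Constrained thermal stress σ = E·α·ΔT = 370.0×10³ MPa × 7.72×10⁻⁶ × 286.4 = 818 MPa (compressive).
Compare to σ_y = 309 MPa: σ ≥ σ_y, so it yields.

yields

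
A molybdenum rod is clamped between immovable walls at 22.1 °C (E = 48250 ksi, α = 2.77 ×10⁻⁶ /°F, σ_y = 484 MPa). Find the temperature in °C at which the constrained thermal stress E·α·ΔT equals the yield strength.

314 °C

E = 48250 ksi = 332.7 GPa.
α = 2.77×10⁻⁶/°F × 9/5 = 4.99×10⁻⁶/K.
E·α·ΔT = 484.0 MPa ⇒ ΔT = 484.0 / (332.7×10³ × 4.99×10⁻⁶) = 291.8 K.
T = 22.1 + 291.8 = 313.9 °C.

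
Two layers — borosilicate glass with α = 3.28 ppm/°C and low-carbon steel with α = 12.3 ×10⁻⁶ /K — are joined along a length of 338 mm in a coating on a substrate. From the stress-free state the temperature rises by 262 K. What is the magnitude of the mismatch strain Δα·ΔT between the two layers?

2.36×10⁻³

Δα = |3.28 − 12.3|×10⁻⁶/K = 9.02×10⁻⁶/K.
Mismatch strain = Δα·ΔT = 9.02×10⁻⁶ × 262.0 = 2.36×10⁻³.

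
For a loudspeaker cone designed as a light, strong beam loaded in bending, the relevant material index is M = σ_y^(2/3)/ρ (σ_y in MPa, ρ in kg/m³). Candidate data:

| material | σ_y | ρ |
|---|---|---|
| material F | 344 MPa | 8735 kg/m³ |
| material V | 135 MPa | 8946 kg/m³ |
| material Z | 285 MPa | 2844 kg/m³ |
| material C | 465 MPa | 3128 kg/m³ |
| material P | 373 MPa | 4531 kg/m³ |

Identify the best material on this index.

material C

Computing M directly (units already consistent):
  material C: M = 19.2×10⁻³
  material Z: M = 15.2×10⁻³
  material P: M = 11.4×10⁻³
  material F: M = 5.62×10⁻³
  material V: M = 2.94×10⁻³
Material C has the largest M.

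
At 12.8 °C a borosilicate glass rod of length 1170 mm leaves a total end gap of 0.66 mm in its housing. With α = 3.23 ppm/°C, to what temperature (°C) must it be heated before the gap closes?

α·L₀·ΔT = 0.66 mm ⇒ ΔT = 0.66 / (3.23×10⁻⁶ × 1170.0) = 174.6 K.
T = 12.8 + 174.6 = 187.4 °C.

187 °C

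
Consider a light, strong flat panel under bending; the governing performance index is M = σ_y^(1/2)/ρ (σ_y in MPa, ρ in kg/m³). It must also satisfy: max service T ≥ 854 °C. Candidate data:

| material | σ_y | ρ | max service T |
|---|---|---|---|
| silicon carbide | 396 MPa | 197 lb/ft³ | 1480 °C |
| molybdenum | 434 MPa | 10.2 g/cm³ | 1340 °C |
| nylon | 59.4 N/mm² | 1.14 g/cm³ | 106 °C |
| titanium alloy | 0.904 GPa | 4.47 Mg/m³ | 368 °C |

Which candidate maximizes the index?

silicon carbide

Screen on constraints: max service T ≥ 854 °C. Survivors: silicon carbide, molybdenum.
In SI units:
  silicon carbide: σ_y = 396.0 MPa, ρ = 3156 kg/m³
  molybdenum: σ_y = 434.0 MPa, ρ = 10200 kg/m³
  silicon carbide: M = 6.31×10⁻³
  molybdenum: M = 2.04×10⁻³
The maximum is for silicon carbide.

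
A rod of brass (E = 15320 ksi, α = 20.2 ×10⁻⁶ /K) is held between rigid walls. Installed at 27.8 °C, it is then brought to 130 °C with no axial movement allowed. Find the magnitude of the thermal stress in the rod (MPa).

E = 15320 ksi = 105.6 GPa.
ΔT = 102.2 K. Constrained thermal stress σ = E·α·ΔT = 105.6×10³ MPa × 20.2×10⁻⁶ × 102.2 = 218 MPa (compressive).

218 MPa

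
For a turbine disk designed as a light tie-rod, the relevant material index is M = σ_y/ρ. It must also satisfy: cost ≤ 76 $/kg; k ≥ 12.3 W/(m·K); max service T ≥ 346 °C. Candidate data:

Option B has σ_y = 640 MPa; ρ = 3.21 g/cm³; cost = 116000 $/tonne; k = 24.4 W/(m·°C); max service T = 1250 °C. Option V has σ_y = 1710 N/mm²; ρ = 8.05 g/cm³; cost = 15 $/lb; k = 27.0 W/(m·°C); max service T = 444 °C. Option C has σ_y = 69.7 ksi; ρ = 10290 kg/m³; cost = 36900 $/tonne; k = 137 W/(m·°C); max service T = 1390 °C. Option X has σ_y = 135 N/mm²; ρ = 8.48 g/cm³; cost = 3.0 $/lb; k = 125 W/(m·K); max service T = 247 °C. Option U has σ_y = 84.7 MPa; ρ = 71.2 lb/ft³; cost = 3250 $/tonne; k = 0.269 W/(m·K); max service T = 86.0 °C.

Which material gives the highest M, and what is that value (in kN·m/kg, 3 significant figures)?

option V, M = 212 kN·m/kg

Screen on constraints: cost ≤ 76 $/kg; k ≥ 12.3 W/(m·K); max service T ≥ 346 °C. Survivors: option V, option C.
Normalizing units and computing the index:
  option V: σ_y = 1710 MPa, ρ = 8050 kg/m³
  option C: σ_y = 480.6 MPa, ρ = 10290 kg/m³
  option V: M = 212 kN·m/kg
  option C: M = 46.7 kN·m/kg
Option V ranks first.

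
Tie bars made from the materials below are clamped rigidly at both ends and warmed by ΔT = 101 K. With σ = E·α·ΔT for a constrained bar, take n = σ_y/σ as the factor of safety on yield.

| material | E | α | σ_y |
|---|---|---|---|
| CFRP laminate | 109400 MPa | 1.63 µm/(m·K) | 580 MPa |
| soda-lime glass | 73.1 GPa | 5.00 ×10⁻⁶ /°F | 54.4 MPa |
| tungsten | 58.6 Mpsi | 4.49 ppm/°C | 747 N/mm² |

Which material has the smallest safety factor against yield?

Converting E to GPa, α to ×10⁻⁶/K, σ_y to MPa, then σ and n for each:
  CFRP laminate: E = 109.4, α = 1.63, σ_y = 580.0 → σ = 18.0 MPa, n = 32.2
  soda-lime glass: E = 73.10, α = 9.00, σ_y = 54.40 → σ = 66.4 MPa, n = 0.819
  tungsten: E = 404.0, α = 4.49, σ_y = 747.0 → σ = 183 MPa, n = 4.08
Soda-lime glass has the lowest safety factor, n = 0.819.

soda-lime glass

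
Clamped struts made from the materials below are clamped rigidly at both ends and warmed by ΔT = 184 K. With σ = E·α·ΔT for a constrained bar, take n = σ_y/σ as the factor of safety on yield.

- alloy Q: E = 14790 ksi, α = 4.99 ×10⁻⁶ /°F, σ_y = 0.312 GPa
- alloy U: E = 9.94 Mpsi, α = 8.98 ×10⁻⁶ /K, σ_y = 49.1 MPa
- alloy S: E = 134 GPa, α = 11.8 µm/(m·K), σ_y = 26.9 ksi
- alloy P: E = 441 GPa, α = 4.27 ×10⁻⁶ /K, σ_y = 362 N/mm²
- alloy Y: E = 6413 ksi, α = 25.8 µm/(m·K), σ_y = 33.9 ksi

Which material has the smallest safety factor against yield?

alloy U

Converting E to GPa, α to ×10⁻⁶/K, σ_y to MPa, then σ and n for each:
  alloy Q: E = 102.0, α = 8.98, σ_y = 312.0 → σ = 169 MPa, n = 1.85
  alloy U: E = 68.53, α = 8.98, σ_y = 49.10 → σ = 113 MPa, n = 0.434
  alloy S: E = 134.0, α = 11.8, σ_y = 185.5 → σ = 291 MPa, n = 0.637
  alloy P: E = 441.0, α = 4.27, σ_y = 362.0 → σ = 346 MPa, n = 1.04
  alloy Y: E = 44.22, α = 25.8, σ_y = 233.7 → σ = 210 MPa, n = 1.11
Smallest n: alloy U with n = 0.434.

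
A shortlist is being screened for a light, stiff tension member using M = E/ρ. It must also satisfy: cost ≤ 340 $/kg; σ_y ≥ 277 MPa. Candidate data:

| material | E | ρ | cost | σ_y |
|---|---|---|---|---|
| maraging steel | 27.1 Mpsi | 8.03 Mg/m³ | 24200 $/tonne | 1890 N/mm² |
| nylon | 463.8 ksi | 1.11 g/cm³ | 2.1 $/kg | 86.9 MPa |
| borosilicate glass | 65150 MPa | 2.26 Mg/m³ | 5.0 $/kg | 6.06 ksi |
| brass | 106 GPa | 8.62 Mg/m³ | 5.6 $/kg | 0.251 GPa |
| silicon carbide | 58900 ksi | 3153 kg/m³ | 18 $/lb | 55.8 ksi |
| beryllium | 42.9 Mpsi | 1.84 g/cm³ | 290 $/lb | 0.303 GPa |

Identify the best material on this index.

silicon carbide

Screen on constraints: cost ≤ 340 $/kg; σ_y ≥ 277 MPa. Survivors: maraging steel, silicon carbide.
Normalizing units and computing the index:
  maraging steel: E = 186.8 GPa, ρ = 8030 kg/m³
  silicon carbide: E = 406.1 GPa, ρ = 3153 kg/m³
  silicon carbide: M = 129 MN·m/kg
  maraging steel: M = 23.3 MN·m/kg
Highest index: silicon carbide.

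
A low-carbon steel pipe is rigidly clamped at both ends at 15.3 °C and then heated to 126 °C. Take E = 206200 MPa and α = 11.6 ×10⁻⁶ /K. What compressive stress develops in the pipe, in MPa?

265 MPa

E = 206200 MPa = 206.2 GPa.
ΔT = 110.7 K. Constrained thermal stress σ = E·α·ΔT = 206.2×10³ MPa × 11.6×10⁻⁶ × 110.7 = 265 MPa (compressive).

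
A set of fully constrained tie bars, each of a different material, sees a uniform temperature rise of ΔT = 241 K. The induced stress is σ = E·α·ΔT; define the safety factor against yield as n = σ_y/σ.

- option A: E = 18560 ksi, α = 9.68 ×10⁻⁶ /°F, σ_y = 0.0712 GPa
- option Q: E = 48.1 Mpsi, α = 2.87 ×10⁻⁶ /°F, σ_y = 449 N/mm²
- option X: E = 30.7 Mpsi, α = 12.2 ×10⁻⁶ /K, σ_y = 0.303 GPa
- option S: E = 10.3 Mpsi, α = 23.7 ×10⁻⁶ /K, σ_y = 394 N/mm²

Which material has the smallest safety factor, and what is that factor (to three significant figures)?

With everything in SI (GPa, ×10⁻⁶/K, MPa):
  option A: E = 128.0, α = 17.4, σ_y = 71.20 → σ = 537 MPa, n = 0.133
  option Q: E = 331.6, α = 5.17, σ_y = 449.0 → σ = 413 MPa, n = 1.09
  option X: E = 211.7, α = 12.2, σ_y = 303.0 → σ = 622 MPa, n = 0.487
  option S: E = 71.02, α = 23.7, σ_y = 394.0 → σ = 406 MPa, n = 0.971
The minimum is option A at n = 0.133.

option A, n = 0.133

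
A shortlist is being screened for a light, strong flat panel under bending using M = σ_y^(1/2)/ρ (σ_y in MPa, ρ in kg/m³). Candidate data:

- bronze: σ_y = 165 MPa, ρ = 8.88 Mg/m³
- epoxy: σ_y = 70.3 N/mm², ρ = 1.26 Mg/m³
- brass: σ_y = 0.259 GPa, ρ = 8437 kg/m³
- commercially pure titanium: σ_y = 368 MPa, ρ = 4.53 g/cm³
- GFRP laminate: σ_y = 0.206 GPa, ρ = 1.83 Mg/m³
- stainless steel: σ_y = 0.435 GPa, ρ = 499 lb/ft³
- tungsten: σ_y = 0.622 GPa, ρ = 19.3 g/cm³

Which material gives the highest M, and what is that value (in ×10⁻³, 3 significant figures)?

Normalizing units and computing the index:
  bronze: σ_y = 165.0 MPa, ρ = 8880 kg/m³
  epoxy: σ_y = 70.30 MPa, ρ = 1260 kg/m³
  brass: σ_y = 259.0 MPa, ρ = 8437 kg/m³
  commercially pure titanium: σ_y = 368.0 MPa, ρ = 4530 kg/m³
  GFRP laminate: σ_y = 206.0 MPa, ρ = 1830 kg/m³
  stainless steel: σ_y = 435.0 MPa, ρ = 7993 kg/m³
  tungsten: σ_y = 622.0 MPa, ρ = 19300 kg/m³
  GFRP laminate: M = 7.84×10⁻³
  epoxy: M = 6.65×10⁻³
  commercially pure titanium: M = 4.23×10⁻³
  stainless steel: M = 2.61×10⁻³
  brass: M = 1.91×10⁻³
  bronze: M = 1.45×10⁻³
  tungsten: M = 1.29×10⁻³
GFRP laminate has the largest M.

GFRP laminate, M = 7.84×10⁻³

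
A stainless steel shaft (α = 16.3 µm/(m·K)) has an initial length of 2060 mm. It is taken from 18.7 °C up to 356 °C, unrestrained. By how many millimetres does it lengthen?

11.3 mm

ΔT = 356 − 18.7 = 337.3 K.
ΔL = α·L₀·ΔT = 16.3×10⁻⁶ × 2060 mm × 337.3 K = 11.3 mm.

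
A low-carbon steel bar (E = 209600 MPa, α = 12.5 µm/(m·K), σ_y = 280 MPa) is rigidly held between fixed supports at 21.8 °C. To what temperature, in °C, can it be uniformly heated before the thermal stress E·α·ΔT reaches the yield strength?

129 °C

E = 209600 MPa = 209.6 GPa.
E·α·ΔT = 280.0 MPa ⇒ ΔT = 280.0 / (209.6×10³ × 12.5×10⁻⁶) = 106.9 K.
T = 21.8 + 106.9 = 128.7 °C.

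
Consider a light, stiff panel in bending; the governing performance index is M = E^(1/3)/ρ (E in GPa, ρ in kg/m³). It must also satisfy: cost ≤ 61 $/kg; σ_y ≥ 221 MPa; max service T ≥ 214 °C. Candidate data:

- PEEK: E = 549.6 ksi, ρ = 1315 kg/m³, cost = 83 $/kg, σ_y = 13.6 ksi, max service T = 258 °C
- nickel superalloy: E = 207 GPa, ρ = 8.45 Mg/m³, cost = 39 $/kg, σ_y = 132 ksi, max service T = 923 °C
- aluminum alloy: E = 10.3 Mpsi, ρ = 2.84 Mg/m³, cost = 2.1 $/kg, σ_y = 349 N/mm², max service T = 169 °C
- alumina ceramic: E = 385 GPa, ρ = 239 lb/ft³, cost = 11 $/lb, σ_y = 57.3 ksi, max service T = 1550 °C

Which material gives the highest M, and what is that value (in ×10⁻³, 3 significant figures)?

alumina ceramic, M = 1.90×10⁻³

Screen on constraints: cost ≤ 61 $/kg; σ_y ≥ 221 MPa; max service T ≥ 214 °C. Survivors: nickel superalloy, alumina ceramic.
In SI units:
  nickel superalloy: E = 207.0 GPa, ρ = 8450 kg/m³
  alumina ceramic: E = 385.0 GPa, ρ = 3828 kg/m³
  alumina ceramic: M = 1.90×10⁻³
  nickel superalloy: M = 0.700×10⁻³
Alumina ceramic has the largest M.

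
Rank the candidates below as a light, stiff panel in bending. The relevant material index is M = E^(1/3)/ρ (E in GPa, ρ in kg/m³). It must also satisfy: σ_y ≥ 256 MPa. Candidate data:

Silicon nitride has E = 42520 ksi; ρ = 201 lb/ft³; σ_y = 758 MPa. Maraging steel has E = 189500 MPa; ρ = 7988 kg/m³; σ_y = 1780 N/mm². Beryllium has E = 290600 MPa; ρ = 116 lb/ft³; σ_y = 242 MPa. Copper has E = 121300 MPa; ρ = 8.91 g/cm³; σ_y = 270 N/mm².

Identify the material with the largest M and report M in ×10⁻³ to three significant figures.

Screen on constraints: σ_y ≥ 256 MPa. Survivors: silicon nitride, maraging steel, copper.
Convert each candidate to consistent units, then evaluate M:
  silicon nitride: E = 293.2 GPa, ρ = 3220 kg/m³
  maraging steel: E = 189.5 GPa, ρ = 7988 kg/m³
  copper: E = 121.3 GPa, ρ = 8910 kg/m³
  silicon nitride: M = 2.06×10⁻³
  maraging steel: M = 0.719×10⁻³
  copper: M = 0.556×10⁻³
Silicon nitride ranks first.

silicon nitride, M = 2.06×10⁻³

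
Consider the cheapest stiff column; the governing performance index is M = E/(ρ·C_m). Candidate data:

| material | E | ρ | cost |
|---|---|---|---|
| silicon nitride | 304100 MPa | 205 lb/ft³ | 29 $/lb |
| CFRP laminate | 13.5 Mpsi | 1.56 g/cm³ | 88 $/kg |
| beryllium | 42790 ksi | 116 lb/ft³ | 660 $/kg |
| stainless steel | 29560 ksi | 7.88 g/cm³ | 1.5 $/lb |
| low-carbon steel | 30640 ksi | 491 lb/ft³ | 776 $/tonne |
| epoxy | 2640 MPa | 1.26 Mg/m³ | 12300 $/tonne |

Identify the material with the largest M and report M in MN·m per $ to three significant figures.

low-carbon steel, M = 34.6 MN·m per $

In SI units:
  silicon nitride: E = 304.1 GPa, ρ = 3284 kg/m³, cost = 63.93 $/kg
  CFRP laminate: E = 93.08 GPa, ρ = 1560 kg/m³, cost = 88.00 $/kg
  beryllium: E = 295.0 GPa, ρ = 1858 kg/m³, cost = 660.0 $/kg
  stainless steel: E = 203.8 GPa, ρ = 7880 kg/m³, cost = 3.307 $/kg
  low-carbon steel: E = 211.3 GPa, ρ = 7865 kg/m³, cost = 0.7760 $/kg
  epoxy: E = 2.640 GPa, ρ = 1260 kg/m³, cost = 12.30 $/kg
  low-carbon steel: M = 34.6 MN·m per $
  stainless steel: M = 7.82 MN·m per $
  silicon nitride: M = 1.45 MN·m per $
  CFRP laminate: M = 0.678 MN·m per $
  beryllium: M = 0.241 MN·m per $
  epoxy: M = 0.170 MN·m per $
Highest index: low-carbon steel.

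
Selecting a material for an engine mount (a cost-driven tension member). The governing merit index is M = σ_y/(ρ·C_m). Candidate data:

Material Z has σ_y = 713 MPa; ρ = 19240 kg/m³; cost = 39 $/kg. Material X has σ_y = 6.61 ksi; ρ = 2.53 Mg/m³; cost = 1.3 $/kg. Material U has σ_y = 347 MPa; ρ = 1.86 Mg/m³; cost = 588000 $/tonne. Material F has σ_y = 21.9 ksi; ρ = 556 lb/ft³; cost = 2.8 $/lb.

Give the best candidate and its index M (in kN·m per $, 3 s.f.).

After converting to SI:
  material Z: σ_y = 713.0 MPa, ρ = 19240 kg/m³, cost = 39.00 $/kg
  material X: σ_y = 45.57 MPa, ρ = 2530 kg/m³, cost = 1.300 $/kg
  material U: σ_y = 347.0 MPa, ρ = 1860 kg/m³, cost = 588.0 $/kg
  material F: σ_y = 151.0 MPa, ρ = 8906 kg/m³, cost = 6.173 $/kg
  material X: M = 13.9 kN·m per $
  material F: M = 2.75 kN·m per $
  material Z: M = 0.950 kN·m per $
  material U: M = 0.317 kN·m per $
Material X has the largest M.

material X, M = 13.9 kN·m per $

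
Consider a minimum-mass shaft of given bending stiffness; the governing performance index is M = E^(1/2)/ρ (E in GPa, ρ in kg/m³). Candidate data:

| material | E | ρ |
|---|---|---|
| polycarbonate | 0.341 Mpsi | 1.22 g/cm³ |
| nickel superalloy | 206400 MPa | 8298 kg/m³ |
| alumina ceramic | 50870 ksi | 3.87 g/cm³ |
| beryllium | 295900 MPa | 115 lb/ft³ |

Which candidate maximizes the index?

Putting every candidate on a common basis:
  polycarbonate: E = 2.351 GPa, ρ = 1220 kg/m³
  nickel superalloy: E = 206.4 GPa, ρ = 8298 kg/m³
  alumina ceramic: E = 350.7 GPa, ρ = 3870 kg/m³
  beryllium: E = 295.9 GPa, ρ = 1842 kg/m³
  beryllium: M = 9.34×10⁻³
  alumina ceramic: M = 4.84×10⁻³
  nickel superalloy: M = 1.73×10⁻³
  polycarbonate: M = 1.26×10⁻³
Highest index: beryllium.

beryllium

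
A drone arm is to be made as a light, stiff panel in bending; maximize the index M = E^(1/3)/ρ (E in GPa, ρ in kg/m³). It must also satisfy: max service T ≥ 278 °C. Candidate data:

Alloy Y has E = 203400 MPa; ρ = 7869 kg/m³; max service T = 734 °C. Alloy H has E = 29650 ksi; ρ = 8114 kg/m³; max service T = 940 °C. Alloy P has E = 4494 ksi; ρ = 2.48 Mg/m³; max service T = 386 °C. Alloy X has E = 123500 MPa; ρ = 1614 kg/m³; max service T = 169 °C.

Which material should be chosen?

Screen on constraints: max service T ≥ 278 °C. Survivors: alloy Y, alloy H, alloy P.
In SI units:
  alloy Y: E = 203.4 GPa, ρ = 7869 kg/m³
  alloy H: E = 204.4 GPa, ρ = 8114 kg/m³
  alloy P: E = 30.99 GPa, ρ = 2480 kg/m³
  alloy P: M = 1.27×10⁻³
  alloy Y: M = 0.747×10⁻³
  alloy H: M = 0.726×10⁻³
Highest index: alloy P.

alloy P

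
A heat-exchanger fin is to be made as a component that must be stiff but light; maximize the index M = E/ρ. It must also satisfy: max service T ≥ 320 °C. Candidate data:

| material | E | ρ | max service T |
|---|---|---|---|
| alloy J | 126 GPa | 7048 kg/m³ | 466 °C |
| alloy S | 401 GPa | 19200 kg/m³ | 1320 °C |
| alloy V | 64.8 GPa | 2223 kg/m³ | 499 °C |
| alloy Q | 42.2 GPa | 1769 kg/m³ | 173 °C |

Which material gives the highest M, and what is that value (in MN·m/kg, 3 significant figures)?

alloy V, M = 29.1 MN·m/kg

Screen on constraints: max service T ≥ 320 °C. Survivors: alloy J, alloy S, alloy V.
Computing M directly (units already consistent):
  alloy V: M = 29.1 MN·m/kg
  alloy S: M = 20.9 MN·m/kg
  alloy J: M = 17.9 MN·m/kg
Alloy V has the largest M.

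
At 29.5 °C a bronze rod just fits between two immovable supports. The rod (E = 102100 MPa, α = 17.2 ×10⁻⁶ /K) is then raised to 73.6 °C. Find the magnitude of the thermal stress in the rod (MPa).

E = 102100 MPa = 102.1 GPa.
ΔT = 44.10 K. Constrained thermal stress σ = E·α·ΔT = 102.1×10³ MPa × 17.2×10⁻⁶ × 44.10 = 77.4 MPa (compressive).

77.4 MPa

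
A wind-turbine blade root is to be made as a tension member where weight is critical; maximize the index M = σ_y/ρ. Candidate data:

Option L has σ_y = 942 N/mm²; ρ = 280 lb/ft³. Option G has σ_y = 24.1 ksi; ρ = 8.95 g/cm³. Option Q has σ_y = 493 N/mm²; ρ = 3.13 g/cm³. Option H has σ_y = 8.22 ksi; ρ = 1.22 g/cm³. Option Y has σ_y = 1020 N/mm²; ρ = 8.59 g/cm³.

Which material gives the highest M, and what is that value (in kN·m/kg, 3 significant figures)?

option L, M = 210 kN·m/kg

After converting to SI:
  option L: σ_y = 942.0 MPa, ρ = 4485 kg/m³
  option G: σ_y = 166.2 MPa, ρ = 8950 kg/m³
  option Q: σ_y = 493.0 MPa, ρ = 3130 kg/m³
  option H: σ_y = 56.67 MPa, ρ = 1220 kg/m³
  option Y: σ_y = 1020 MPa, ρ = 8590 kg/m³
  option L: M = 210 kN·m/kg
  option Q: M = 158 kN·m/kg
  option Y: M = 119 kN·m/kg
  option H: M = 46.5 kN·m/kg
  option G: M = 18.6 kN·m/kg
Option L ranks first.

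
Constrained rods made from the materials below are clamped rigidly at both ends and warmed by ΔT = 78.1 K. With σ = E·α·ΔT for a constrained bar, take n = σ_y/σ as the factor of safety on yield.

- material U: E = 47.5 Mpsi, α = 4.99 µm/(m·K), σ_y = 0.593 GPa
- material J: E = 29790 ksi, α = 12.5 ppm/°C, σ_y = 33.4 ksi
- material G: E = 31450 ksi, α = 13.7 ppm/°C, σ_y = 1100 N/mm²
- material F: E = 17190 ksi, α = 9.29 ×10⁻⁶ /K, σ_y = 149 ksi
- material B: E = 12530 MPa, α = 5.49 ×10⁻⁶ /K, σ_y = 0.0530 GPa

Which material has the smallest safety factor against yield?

Per material, after unit conversion:
  material U: E = 327.5, α = 4.99, σ_y = 593.0 → σ = 128 MPa, n = 4.65
  material J: E = 205.4, α = 12.5, σ_y = 230.3 → σ = 201 MPa, n = 1.15
  material G: E = 216.8, α = 13.7, σ_y = 1100 → σ = 232 MPa, n = 4.74
  material F: E = 118.5, α = 9.29, σ_y = 1027 → σ = 86.0 MPa, n = 11.9
  material B: E = 12.53, α = 5.49, σ_y = 53.00 → σ = 5.37 MPa, n = 9.87
The minimum is material J at n = 1.15.

material J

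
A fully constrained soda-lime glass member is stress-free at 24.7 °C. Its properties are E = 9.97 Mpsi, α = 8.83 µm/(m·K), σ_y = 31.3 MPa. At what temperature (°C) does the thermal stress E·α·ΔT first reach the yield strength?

E = 9.97 Mpsi = 68.74 GPa.
E·α·ΔT = 31.30 MPa ⇒ ΔT = 31.30 / (68.74×10³ × 8.83×10⁻⁶) = 51.57 K.
T = 24.7 + 51.57 = 76.27 °C.

76.3 °C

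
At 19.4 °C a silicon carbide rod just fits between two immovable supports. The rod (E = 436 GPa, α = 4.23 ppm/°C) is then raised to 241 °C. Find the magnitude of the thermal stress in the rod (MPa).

409 MPa

ΔT = 221.6 K. Constrained thermal stress σ = E·α·ΔT = 436.0×10³ MPa × 4.23×10⁻⁶ × 221.6 = 409 MPa (compressive).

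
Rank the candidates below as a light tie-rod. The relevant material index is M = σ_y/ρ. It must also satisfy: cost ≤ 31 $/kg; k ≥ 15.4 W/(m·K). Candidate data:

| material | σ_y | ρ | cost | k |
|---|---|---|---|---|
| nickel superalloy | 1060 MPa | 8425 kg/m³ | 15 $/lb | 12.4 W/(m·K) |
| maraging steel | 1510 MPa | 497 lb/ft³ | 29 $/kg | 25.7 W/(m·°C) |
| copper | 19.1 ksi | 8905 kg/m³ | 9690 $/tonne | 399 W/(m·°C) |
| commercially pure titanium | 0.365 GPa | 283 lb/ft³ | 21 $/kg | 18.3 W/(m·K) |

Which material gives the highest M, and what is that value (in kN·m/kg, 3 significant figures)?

maraging steel, M = 190 kN·m/kg

Screen on constraints: cost ≤ 31 $/kg; k ≥ 15.4 W/(m·K). Survivors: maraging steel, copper, commercially pure titanium.
In SI units:
  maraging steel: σ_y = 1510 MPa, ρ = 7961 kg/m³
  copper: σ_y = 131.7 MPa, ρ = 8905 kg/m³
  commercially pure titanium: σ_y = 365.0 MPa, ρ = 4533 kg/m³
  maraging steel: M = 190 kN·m/kg
  commercially pure titanium: M = 80.5 kN·m/kg
  copper: M = 14.8 kN·m/kg
The maximum is for maraging steel.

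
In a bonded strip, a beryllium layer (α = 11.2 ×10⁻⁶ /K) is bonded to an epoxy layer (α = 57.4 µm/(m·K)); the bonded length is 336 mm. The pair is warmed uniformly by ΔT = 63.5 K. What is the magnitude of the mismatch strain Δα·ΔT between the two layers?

Δα = |11.2 − 57.4|×10⁻⁶/K = 46.2×10⁻⁶/K.
Mismatch strain = Δα·ΔT = 46.2×10⁻⁶ × 63.5 = 2.93×10⁻³.

2.93×10⁻³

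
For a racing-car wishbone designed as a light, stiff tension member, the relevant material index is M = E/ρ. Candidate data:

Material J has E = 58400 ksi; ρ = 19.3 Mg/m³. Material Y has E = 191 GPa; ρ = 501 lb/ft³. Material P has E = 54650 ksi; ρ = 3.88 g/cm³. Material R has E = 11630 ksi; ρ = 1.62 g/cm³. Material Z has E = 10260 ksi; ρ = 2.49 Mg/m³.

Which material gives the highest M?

Putting every candidate on a common basis:
  material J: E = 402.7 GPa, ρ = 19300 kg/m³
  material Y: E = 191.0 GPa, ρ = 8025 kg/m³
  material P: E = 376.8 GPa, ρ = 3880 kg/m³
  material R: E = 80.19 GPa, ρ = 1620 kg/m³
  material Z: E = 70.74 GPa, ρ = 2490 kg/m³
  material P: M = 97.1 MN·m/kg
  material R: M = 49.5 MN·m/kg
  material Z: M = 28.4 MN·m/kg
  material Y: M = 23.8 MN·m/kg
  material J: M = 20.9 MN·m/kg
Highest index: material P.

material P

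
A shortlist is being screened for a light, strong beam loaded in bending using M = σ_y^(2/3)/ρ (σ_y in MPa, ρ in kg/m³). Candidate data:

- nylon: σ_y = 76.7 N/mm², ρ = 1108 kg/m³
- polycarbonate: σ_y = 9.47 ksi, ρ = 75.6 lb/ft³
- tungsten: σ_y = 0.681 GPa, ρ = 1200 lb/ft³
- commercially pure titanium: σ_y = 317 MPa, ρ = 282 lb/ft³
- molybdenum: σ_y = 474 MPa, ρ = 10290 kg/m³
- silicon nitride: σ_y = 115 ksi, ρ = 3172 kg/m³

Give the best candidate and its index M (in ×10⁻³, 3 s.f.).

silicon nitride, M = 27.0×10⁻³

Convert each candidate to consistent units, then evaluate M:
  nylon: σ_y = 76.70 MPa, ρ = 1108 kg/m³
  polycarbonate: σ_y = 65.29 MPa, ρ = 1211 kg/m³
  tungsten: σ_y = 681.0 MPa, ρ = 19220 kg/m³
  commercially pure titanium: σ_y = 317.0 MPa, ρ = 4517 kg/m³
  molybdenum: σ_y = 474.0 MPa, ρ = 10290 kg/m³
  silicon nitride: σ_y = 792.9 MPa, ρ = 3172 kg/m³
  silicon nitride: M = 27.0×10⁻³
  nylon: M = 16.3×10⁻³
  polycarbonate: M = 13.4×10⁻³
  commercially pure titanium: M = 10.3×10⁻³
  molybdenum: M = 5.91×10⁻³
  tungsten: M = 4.03×10⁻³
Highest index: silicon nitride.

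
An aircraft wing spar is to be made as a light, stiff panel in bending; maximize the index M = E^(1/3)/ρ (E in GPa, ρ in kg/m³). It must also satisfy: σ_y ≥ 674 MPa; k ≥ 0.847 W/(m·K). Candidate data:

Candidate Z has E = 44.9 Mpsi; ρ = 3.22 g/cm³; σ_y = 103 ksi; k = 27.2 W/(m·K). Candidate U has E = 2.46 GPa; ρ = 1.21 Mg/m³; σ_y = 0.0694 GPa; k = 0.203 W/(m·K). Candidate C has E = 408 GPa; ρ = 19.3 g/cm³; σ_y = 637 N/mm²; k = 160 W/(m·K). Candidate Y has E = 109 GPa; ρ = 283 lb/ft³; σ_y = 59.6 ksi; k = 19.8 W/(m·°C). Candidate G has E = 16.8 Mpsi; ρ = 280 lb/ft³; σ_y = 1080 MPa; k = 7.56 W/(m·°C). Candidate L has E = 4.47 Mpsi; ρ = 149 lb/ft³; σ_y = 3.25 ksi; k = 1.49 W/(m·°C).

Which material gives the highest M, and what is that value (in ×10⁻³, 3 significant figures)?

candidate Z, M = 2.10×10⁻³

Screen on constraints: σ_y ≥ 674 MPa; k ≥ 0.847 W/(m·K). Survivors: candidate Z, candidate G.
After converting to SI:
  candidate Z: E = 309.6 GPa, ρ = 3220 kg/m³
  candidate G: E = 115.8 GPa, ρ = 4485 kg/m³
  candidate Z: M = 2.10×10⁻³
  candidate G: M = 1.09×10⁻³
Candidate Z ranks first.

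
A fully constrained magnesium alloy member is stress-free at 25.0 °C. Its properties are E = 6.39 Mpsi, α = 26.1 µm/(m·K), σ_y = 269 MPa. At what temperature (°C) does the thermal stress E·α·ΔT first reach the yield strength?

E = 6.39 Mpsi = 44.06 GPa.
E·α·ΔT = 269.0 MPa ⇒ ΔT = 269.0 / (44.06×10³ × 26.1×10⁻⁶) = 233.9 K.
T = 25.0 + 233.9 = 258.9 °C.

259 °C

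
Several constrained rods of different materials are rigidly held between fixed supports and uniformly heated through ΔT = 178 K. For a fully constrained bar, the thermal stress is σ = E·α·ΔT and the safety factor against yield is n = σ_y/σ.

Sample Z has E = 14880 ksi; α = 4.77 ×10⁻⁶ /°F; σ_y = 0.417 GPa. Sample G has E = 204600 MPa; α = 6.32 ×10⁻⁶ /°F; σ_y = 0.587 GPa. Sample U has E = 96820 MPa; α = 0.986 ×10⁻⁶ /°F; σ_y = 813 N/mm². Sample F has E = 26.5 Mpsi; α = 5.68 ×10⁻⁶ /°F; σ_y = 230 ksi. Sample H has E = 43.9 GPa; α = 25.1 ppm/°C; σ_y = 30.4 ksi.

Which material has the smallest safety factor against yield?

With everything in SI (GPa, ×10⁻⁶/K, MPa):
  sample Z: E = 102.6, α = 8.59, σ_y = 417.0 → σ = 157 MPa, n = 2.66
  sample G: E = 204.6, α = 11.4, σ_y = 587.0 → σ = 414 MPa, n = 1.42
  sample U: E = 96.82, α = 1.77, σ_y = 813.0 → σ = 30.6 MPa, n = 26.6
  sample F: E = 182.7, α = 10.2, σ_y = 1586 → σ = 333 MPa, n = 4.77
  sample H: E = 43.90, α = 25.1, σ_y = 209.6 → σ = 196 MPa, n = 1.07
The minimum is sample H at n = 1.07.

sample H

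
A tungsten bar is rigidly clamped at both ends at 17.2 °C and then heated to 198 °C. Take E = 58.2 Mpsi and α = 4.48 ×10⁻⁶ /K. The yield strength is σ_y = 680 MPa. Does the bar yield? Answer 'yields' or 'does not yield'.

does not yield

E = 58.2 Mpsi = 401.3 GPa.
ΔT = 180.8 K. Constrained thermal stress σ = E·α·ΔT = 401.3×10³ MPa × 4.48×10⁻⁶ × 180.8 = 325 MPa (compressive).
Compare to σ_y = 680 MPa: σ < σ_y, so it does not yield.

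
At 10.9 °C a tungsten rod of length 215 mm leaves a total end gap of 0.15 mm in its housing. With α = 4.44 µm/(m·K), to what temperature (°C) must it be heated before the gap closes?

α·L₀·ΔT = 0.15 mm ⇒ ΔT = 0.15 / (4.44×10⁻⁶ × 215.0) = 157.1 K.
T = 10.9 + 157.1 = 168.0 °C.

168 °C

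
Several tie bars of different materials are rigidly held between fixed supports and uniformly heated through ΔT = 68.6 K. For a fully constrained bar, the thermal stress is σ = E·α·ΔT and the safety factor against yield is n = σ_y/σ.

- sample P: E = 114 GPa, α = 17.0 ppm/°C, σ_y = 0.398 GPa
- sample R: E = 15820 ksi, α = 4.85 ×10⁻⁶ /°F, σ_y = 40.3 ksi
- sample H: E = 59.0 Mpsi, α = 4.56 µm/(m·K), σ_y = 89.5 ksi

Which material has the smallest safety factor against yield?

In consistent units (E in GPa, α in ×10⁻⁶/K, σ_y in MPa):
  sample P: E = 114.0, α = 17.0, σ_y = 398.0 → σ = 133 MPa, n = 2.99
  sample R: E = 109.1, α = 8.73, σ_y = 277.9 → σ = 65.3 MPa, n = 4.25
  sample H: E = 406.8, α = 4.56, σ_y = 617.1 → σ = 127 MPa, n = 4.85
The minimum is sample P at n = 2.99.

sample P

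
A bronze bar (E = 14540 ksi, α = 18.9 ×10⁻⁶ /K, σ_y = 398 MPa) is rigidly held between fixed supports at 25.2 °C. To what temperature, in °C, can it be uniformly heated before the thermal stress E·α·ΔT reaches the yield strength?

E = 14540 ksi = 100.2 GPa.
E·α·ΔT = 398.0 MPa ⇒ ΔT = 398.0 / (100.2×10³ × 18.9×10⁻⁶) = 210.1 K.
T = 25.2 + 210.1 = 235.3 °C.

235 °C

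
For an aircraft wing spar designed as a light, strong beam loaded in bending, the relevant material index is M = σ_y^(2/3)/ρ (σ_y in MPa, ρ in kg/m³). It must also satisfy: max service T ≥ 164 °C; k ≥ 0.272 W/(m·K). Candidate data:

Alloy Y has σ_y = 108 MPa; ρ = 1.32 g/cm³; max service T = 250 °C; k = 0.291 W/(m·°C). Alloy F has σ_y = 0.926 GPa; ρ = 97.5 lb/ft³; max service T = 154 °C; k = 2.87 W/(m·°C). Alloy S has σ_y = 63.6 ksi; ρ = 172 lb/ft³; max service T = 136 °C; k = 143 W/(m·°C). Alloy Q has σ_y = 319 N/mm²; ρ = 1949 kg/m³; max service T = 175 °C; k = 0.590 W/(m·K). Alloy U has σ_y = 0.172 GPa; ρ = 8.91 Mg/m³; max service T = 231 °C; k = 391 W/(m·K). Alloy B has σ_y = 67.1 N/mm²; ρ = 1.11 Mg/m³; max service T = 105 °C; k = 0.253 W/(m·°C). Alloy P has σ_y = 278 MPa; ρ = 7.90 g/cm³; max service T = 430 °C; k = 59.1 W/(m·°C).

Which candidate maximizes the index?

alloy Q

Screen on constraints: max service T ≥ 164 °C; k ≥ 0.272 W/(m·K). Survivors: alloy Y, alloy Q, alloy U, alloy P.
In SI units:
  alloy Y: σ_y = 108.0 MPa, ρ = 1320 kg/m³
  alloy Q: σ_y = 319.0 MPa, ρ = 1949 kg/m³
  alloy U: σ_y = 172.0 MPa, ρ = 8910 kg/m³
  alloy P: σ_y = 278.0 MPa, ρ = 7900 kg/m³
  alloy Q: M = 24.0×10⁻³
  alloy Y: M = 17.2×10⁻³
  alloy P: M = 5.39×10⁻³
  alloy U: M = 3.47×10⁻³
Alloy Q ranks first.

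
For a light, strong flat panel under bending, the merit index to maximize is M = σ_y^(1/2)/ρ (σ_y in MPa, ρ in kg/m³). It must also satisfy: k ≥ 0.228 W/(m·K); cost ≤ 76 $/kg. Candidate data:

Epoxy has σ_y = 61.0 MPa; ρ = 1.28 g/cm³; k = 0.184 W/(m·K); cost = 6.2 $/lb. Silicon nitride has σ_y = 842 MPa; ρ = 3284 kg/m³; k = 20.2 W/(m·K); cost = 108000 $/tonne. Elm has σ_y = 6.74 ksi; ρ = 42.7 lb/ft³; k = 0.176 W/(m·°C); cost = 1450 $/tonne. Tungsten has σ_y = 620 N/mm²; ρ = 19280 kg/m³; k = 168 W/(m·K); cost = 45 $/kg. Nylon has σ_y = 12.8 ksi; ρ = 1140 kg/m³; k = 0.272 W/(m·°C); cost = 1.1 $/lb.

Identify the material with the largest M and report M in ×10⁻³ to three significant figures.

nylon, M = 8.24×10⁻³

Screen on constraints: k ≥ 0.228 W/(m·K); cost ≤ 76 $/kg. Survivors: tungsten, nylon.
Convert each candidate to consistent units, then evaluate M:
  tungsten: σ_y = 620.0 MPa, ρ = 19280 kg/m³
  nylon: σ_y = 88.25 MPa, ρ = 1140 kg/m³
  nylon: M = 8.24×10⁻³
  tungsten: M = 1.29×10⁻³
Nylon ranks first.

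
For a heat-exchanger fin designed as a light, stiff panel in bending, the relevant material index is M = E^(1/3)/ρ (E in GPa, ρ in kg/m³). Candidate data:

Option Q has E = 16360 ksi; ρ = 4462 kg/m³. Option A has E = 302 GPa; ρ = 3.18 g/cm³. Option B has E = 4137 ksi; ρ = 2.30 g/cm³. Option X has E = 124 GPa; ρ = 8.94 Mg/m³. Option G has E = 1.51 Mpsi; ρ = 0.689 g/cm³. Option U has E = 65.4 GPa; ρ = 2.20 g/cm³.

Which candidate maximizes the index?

option G

Normalizing units and computing the index:
  option Q: E = 112.8 GPa, ρ = 4462 kg/m³
  option A: E = 302.0 GPa, ρ = 3180 kg/m³
  option B: E = 28.52 GPa, ρ = 2300 kg/m³
  option X: E = 124.0 GPa, ρ = 8940 kg/m³
  option G: E = 10.41 GPa, ρ = 689.0 kg/m³
  option U: E = 65.40 GPa, ρ = 2200 kg/m³
  option G: M = 3.17×10⁻³
  option A: M = 2.11×10⁻³
  option U: M = 1.83×10⁻³
  option B: M = 1.33×10⁻³
  option Q: M = 1.08×10⁻³
  option X: M = 0.558×10⁻³
Option G has the largest M.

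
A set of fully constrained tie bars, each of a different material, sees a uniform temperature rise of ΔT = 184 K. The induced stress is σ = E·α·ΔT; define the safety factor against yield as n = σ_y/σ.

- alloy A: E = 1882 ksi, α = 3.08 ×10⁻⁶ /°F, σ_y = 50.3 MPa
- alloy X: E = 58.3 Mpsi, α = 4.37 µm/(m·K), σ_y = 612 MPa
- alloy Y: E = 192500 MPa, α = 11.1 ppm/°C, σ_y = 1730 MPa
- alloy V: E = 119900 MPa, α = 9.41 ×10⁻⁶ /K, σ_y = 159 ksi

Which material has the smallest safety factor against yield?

In consistent units (E in GPa, α in ×10⁻⁶/K, σ_y in MPa):
  alloy A: E = 12.98, α = 5.54, σ_y = 50.30 → σ = 13.2 MPa, n = 3.80
  alloy X: E = 402.0, α = 4.37, σ_y = 612.0 → σ = 323 MPa, n = 1.89
  alloy Y: E = 192.5, α = 11.1, σ_y = 1730 → σ = 393 MPa, n = 4.40
  alloy V: E = 119.9, α = 9.41, σ_y = 1096 → σ = 208 MPa, n = 5.28
The minimum is alloy X at n = 1.89.

alloy X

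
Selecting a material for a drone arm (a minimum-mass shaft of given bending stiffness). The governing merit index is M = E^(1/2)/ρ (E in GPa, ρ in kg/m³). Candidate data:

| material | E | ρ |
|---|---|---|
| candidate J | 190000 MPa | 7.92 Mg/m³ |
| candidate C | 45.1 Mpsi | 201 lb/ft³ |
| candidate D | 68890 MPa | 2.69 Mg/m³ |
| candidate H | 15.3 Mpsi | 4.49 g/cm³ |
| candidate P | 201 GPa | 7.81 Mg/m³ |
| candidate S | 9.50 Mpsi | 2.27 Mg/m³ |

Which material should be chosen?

Putting every candidate on a common basis:
  candidate J: E = 190.0 GPa, ρ = 7920 kg/m³
  candidate C: E = 311.0 GPa, ρ = 3220 kg/m³
  candidate D: E = 68.89 GPa, ρ = 2690 kg/m³
  candidate H: E = 105.5 GPa, ρ = 4490 kg/m³
  candidate P: E = 201.0 GPa, ρ = 7810 kg/m³
  candidate S: E = 65.50 GPa, ρ = 2270 kg/m³
  candidate C: M = 5.48×10⁻³
  candidate S: M = 3.57×10⁻³
  candidate D: M = 3.09×10⁻³
  candidate H: M = 2.29×10⁻³
  candidate P: M = 1.82×10⁻³
  candidate J: M = 1.74×10⁻³
Candidate C has the largest M.

candidate C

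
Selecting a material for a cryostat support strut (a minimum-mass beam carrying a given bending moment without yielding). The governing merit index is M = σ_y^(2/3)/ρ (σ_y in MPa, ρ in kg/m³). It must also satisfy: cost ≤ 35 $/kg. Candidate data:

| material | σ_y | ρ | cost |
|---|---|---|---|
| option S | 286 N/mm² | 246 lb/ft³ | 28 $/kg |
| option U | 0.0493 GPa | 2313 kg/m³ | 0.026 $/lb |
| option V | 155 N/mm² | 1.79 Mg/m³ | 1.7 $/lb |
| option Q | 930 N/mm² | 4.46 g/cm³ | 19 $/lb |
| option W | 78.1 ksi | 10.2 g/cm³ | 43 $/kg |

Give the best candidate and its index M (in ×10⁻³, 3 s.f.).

Screen on constraints: cost ≤ 35 $/kg. Survivors: option S, option U, option V.
After converting to SI:
  option S: σ_y = 286.0 MPa, ρ = 3941 kg/m³
  option U: σ_y = 49.30 MPa, ρ = 2313 kg/m³
  option V: σ_y = 155.0 MPa, ρ = 1790 kg/m³
  option V: M = 16.1×10⁻³
  option S: M = 11.0×10⁻³
  option U: M = 5.81×10⁻³
Option V has the largest M.

option V, M = 16.1×10⁻³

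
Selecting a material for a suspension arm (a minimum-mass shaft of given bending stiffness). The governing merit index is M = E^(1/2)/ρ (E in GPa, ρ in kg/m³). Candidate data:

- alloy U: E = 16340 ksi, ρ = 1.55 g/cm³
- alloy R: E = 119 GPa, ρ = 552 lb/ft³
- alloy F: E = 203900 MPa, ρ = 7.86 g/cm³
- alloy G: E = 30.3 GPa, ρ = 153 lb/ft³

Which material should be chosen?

After converting to SI:
  alloy U: E = 112.7 GPa, ρ = 1550 kg/m³
  alloy R: E = 119.0 GPa, ρ = 8842 kg/m³
  alloy F: E = 203.9 GPa, ρ = 7860 kg/m³
  alloy G: E = 30.30 GPa, ρ = 2451 kg/m³
  alloy U: M = 6.85×10⁻³
  alloy G: M = 2.25×10⁻³
  alloy F: M = 1.82×10⁻³
  alloy R: M = 1.23×10⁻³
Alloy U ranks first.

alloy U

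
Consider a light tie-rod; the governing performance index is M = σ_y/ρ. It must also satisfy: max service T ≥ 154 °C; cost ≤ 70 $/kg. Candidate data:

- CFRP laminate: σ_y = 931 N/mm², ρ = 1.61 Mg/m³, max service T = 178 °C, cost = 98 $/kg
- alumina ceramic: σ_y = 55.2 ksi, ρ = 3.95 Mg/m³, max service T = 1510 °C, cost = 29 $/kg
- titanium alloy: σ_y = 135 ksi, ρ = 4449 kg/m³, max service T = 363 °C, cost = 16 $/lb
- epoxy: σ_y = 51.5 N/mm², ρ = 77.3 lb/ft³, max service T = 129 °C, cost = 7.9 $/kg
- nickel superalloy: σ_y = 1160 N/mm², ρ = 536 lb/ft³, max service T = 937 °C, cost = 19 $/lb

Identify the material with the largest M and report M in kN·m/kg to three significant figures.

titanium alloy, M = 209 kN·m/kg

Screen on constraints: max service T ≥ 154 °C; cost ≤ 70 $/kg. Survivors: alumina ceramic, titanium alloy, nickel superalloy.
Convert each candidate to consistent units, then evaluate M:
  alumina ceramic: σ_y = 380.6 MPa, ρ = 3950 kg/m³
  titanium alloy: σ_y = 930.8 MPa, ρ = 4449 kg/m³
  nickel superalloy: σ_y = 1160 MPa, ρ = 8586 kg/m³
  titanium alloy: M = 209 kN·m/kg
  nickel superalloy: M = 135 kN·m/kg
  alumina ceramic: M = 96.4 kN·m/kg
Highest index: titanium alloy.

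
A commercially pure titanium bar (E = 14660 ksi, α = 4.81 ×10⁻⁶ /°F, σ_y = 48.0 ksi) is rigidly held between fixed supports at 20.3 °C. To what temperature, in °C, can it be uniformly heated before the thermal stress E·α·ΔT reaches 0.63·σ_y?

E = 14660 ksi = 101.1 GPa.
α = 4.81×10⁻⁶/°F × 9/5 = 8.66×10⁻⁶/K.
σ_y = 48.0 ksi = 330.9 MPa.
E·α·ΔT = 208.5 MPa ⇒ ΔT = 208.5 / (101.1×10³ × 8.66×10⁻⁶) = 238.2 K.
T = 20.3 + 238.2 = 258.5 °C.

259 °C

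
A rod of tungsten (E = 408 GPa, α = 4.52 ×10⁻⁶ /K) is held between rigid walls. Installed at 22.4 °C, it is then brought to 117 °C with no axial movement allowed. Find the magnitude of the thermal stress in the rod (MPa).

ΔT = 94.60 K. Constrained thermal stress σ = E·α·ΔT = 408.0×10³ MPa × 4.52×10⁻⁶ × 94.60 = 174 MPa (compressive).

174 MPa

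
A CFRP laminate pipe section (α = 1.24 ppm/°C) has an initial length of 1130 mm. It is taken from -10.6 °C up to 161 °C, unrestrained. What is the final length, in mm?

ΔT = 161 − (-10.6) = 171.6 K.
ΔL = α·L₀·ΔT = 1.24×10⁻⁶ × 1130 mm × 171.6 K = 0.240 mm.
L = L₀ + ΔL = 1130 + 0.240 = 1130.2 mm.

1130.2 mm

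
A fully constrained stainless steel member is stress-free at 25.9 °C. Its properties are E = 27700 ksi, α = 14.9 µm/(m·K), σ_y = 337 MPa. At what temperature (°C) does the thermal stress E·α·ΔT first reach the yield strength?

E = 27700 ksi = 191.0 GPa.
E·α·ΔT = 337.0 MPa ⇒ ΔT = 337.0 / (191.0×10³ × 14.9×10⁻⁶) = 118.4 K.
T = 25.9 + 118.4 = 144.3 °C.

144 °C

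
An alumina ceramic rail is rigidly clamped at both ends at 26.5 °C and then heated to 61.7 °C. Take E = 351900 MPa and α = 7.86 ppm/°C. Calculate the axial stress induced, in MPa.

97.4 MPa

E = 351900 MPa = 351.9 GPa.
ΔT = 35.20 K. Constrained thermal stress σ = E·α·ΔT = 351.9×10³ MPa × 7.86×10⁻⁶ × 35.20 = 97.4 MPa (compressive).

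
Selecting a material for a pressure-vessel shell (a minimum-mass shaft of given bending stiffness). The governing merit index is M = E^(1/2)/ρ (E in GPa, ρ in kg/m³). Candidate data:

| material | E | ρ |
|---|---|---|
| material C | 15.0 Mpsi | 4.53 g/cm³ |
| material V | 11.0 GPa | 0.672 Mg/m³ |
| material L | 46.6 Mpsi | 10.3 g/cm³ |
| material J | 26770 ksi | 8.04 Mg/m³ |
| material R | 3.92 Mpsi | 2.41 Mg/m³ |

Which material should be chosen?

material V

Putting every candidate on a common basis:
  material C: E = 103.4 GPa, ρ = 4530 kg/m³
  material V: E = 11.00 GPa, ρ = 672.0 kg/m³
  material L: E = 321.3 GPa, ρ = 10300 kg/m³
  material J: E = 184.6 GPa, ρ = 8040 kg/m³
  material R: E = 27.03 GPa, ρ = 2410 kg/m³
  material V: M = 4.94×10⁻³
  material C: M = 2.24×10⁻³
  material R: M = 2.16×10⁻³
  material L: M = 1.74×10⁻³
  material J: M = 1.69×10⁻³
Material V ranks first.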